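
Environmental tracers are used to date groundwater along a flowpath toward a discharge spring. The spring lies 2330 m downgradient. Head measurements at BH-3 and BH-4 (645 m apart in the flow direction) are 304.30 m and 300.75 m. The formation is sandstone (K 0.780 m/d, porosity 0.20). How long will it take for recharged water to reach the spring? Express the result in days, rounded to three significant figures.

109000 days

Hydraulic gradient i = (304.30 − 300.75) / 645 = 3.55 / 645 = 0.005504
Specific discharge q = 0.780 × 0.005504 = 0.004293 m/d
v = Ki/n = 0.780·0.005504/0.20 = 0.02147 m/d
t = L / v = 2330 / 0.02147 = 108500 d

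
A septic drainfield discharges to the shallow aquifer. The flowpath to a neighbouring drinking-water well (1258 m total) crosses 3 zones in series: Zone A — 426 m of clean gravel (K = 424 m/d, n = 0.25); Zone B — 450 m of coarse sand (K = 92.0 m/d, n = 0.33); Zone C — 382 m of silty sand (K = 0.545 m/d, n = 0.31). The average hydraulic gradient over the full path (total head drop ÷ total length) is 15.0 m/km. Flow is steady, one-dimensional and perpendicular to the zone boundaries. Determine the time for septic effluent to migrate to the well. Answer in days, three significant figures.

14000 days

Continuity: the same q passes through each zone, so ΔH = q·Σ(L_j/K_j) — the zones act as resistances in series.
Σ(L/K) = 426/424 + 450/92.0 + 382/0.545 = 1.005 + 4.891 + 700.9 = 706.8 d
K_eq = L_total / Σ(L/K) = 1258 / 706.8 = 1.780 m/d
q = K_eq · i = 1.780 × 0.015 = 0.02670 m/d (same in every zone)
Zone A: v = q/n = 0.02670/0.25 = 0.1068 m/d → t_A = 426/0.1068 = 3989 d
Zone B: v = q/n = 0.02670/0.33 = 0.08090 m/d → t_B = 450/0.08090 = 5562 d
Zone C: v = q/n = 0.02670/0.31 = 0.08612 m/d → t_C = 382/0.08612 = 4436 d
Total t = 3989 + 5562 + 4436 = 13990 d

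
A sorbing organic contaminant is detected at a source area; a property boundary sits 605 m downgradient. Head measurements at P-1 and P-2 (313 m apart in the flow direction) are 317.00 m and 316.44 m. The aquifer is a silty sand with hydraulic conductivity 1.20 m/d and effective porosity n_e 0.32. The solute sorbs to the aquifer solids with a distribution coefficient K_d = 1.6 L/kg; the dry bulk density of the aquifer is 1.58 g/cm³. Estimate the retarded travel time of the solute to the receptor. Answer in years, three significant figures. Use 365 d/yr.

2200 years

Hydraulic gradient i = (317.00 − 316.44) / 313 = 0.56 / 313 = 0.001789
Specific discharge q = 1.20 × 0.001789 = 0.002147 m/d
Average linear velocity = 0.002147 / 0.32 = 0.006709 m/d
Retardation R = 1 + ρ_b·K_d/n = 1 + 1.58×1.6/0.32 = 8.900
Contaminant velocity v_c = v/R = 0.006709/8.900 = 7.539e-4 m/d
t = L/v_c = 605/7.539e-4 = 802500 d
   = 802500/365 = 2200 yr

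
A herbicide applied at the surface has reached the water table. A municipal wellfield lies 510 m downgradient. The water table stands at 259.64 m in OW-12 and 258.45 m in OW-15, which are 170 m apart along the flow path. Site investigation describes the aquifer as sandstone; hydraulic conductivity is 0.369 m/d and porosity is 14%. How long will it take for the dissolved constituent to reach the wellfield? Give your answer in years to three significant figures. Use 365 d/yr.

Hydraulic gradient i = (259.64 − 258.45) / 170 = 1.19 / 170 = 0.007000
q = Ki = 0.369 × 0.007000 = 0.002583 m/d
Seepage velocity v = q / n = 0.002583 / 0.14 = 0.01845 m/d
t = L / v = 510 / 0.01845 = 27640 d
   = 27640 / 365 = 75.7 yr

75.7 years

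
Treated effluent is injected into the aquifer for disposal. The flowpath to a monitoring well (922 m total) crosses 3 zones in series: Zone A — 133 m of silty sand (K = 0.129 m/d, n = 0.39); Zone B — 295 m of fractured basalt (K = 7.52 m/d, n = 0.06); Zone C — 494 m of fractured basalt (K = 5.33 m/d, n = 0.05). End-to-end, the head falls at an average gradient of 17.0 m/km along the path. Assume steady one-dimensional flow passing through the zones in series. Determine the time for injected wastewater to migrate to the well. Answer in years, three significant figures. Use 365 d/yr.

19.2 years

Continuity: the same q passes through each zone, so ΔH = q·Σ(L_j/K_j) — the zones act as resistances in series.
Σ(L/K) = 133/0.129 + 295/7.52 + 494/5.33 = 1031 + 39.23 + 92.68 = 1163 d
K_eq = L_total / Σ(L/K) = 922 / 1163 = 0.7928 m/d
q = K_eq · i = 0.7928 × 0.017 = 0.01348 m/d (same in every zone)
Zone A: v = q/n = 0.01348/0.39 = 0.03456 m/d → t_A = 133/0.03456 = 3848 d
Zone B: v = q/n = 0.01348/0.06 = 0.2246 m/d → t_B = 295/0.2246 = 1313 d
Zone C: v = q/n = 0.01348/0.05 = 0.2696 m/d → t_C = 494/0.2696 = 1833 d
Total t = 3848 + 1313 + 1833 = 6994 d
   = 6994 / 365 = 19.2 yr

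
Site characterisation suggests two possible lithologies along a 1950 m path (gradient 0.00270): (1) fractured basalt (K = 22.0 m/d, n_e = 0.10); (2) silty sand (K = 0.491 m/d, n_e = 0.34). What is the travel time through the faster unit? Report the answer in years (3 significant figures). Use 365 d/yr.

Unit 1 (fractured basalt): v = 22.0×0.0027/0.10 = 0.5940 m/d, t = 1950/0.5940 = 3283 d
Unit 2 (silty sand): v = 0.491×0.0027/0.34 = 0.003899 m/d, t = 1950/0.003899 = 500100 d
Faster: 3283 d / 365 = 8.99 yr

8.99 years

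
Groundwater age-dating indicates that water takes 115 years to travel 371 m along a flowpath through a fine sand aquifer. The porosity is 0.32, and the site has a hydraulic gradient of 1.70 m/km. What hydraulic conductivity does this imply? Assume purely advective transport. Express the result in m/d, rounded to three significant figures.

1.66 m/d

t = 115 years = 41980 d
v = L / t = 371 / 41980 = 0.008839 m/d
K = v · n / i = 0.008839 × 0.32 / 0.0017 = 1.66 m/d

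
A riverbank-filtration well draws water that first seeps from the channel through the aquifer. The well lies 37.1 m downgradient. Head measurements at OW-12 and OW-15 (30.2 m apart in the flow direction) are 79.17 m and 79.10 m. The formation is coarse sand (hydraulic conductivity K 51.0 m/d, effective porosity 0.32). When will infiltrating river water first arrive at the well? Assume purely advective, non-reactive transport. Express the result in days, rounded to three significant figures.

100 days

Hydraulic gradient i = (79.17 − 79.10) / 30.2 = 0.07 / 30.2 = 0.002318
Specific discharge q = 51.0 × 0.002318 = 0.1182 m/d
Seepage velocity v = q / n = 0.1182 / 0.32 = 0.3694 m/d
t = L / v = 37.1 / 0.3694 = 100.4 d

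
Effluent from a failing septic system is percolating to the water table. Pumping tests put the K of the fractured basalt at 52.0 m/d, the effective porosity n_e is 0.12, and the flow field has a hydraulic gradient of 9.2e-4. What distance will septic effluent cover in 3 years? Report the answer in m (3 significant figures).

437 m

q = Ki = 52.0 × 9.2e-4 = 0.04784 m/d
Seepage velocity v = q / n = 0.04784 / 0.12 = 0.3987 m/d
T = 3 yr × 365 = 1095 d
L = v × T = 0.3987 × 1095 = 436.5 m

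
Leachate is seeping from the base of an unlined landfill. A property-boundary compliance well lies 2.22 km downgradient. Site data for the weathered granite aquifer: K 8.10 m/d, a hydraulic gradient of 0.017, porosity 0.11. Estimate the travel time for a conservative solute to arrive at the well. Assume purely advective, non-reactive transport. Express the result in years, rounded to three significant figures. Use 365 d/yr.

Specific discharge q = 8.10 × 0.017 = 0.1377 m/d
v = Ki/n = 8.10·0.017/0.11 = 1.252 m/d
L = 2.22 km = 2220 m
t = L / v = 2220 / 1.252 = 1773 d
   = 1773 / 365 = 4.86 yr

4.86 years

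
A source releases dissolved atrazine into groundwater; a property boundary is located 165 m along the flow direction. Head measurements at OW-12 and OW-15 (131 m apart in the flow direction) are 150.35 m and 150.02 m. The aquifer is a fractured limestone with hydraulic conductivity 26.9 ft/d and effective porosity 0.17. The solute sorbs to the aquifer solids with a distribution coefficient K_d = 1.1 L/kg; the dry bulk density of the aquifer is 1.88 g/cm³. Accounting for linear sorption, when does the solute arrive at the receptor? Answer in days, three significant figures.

Hydraulic gradient i = (150.35 − 150.02) / 131 = 0.33 / 131 = 0.002519
K = 26.9 ft/d × 0.3048 = 8.199 m/d
q = Ki = 8.199 × 0.002519 = 0.02065 m/d
Average linear velocity = 0.02065 / 0.17 = 0.1215 m/d
Retardation R = 1 + ρ_b·K_d/n = 1 + 1.88×1.1/0.17 = 13.16
Contaminant velocity v_c = v/R = 0.1215/13.16 = 0.009229 m/d
t = L/v_c = 165/0.009229 = 17880 d

17900 days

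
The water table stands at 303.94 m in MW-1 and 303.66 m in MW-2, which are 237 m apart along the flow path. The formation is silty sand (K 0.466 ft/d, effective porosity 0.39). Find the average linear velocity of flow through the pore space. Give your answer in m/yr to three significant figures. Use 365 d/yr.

Hydraulic gradient i = (303.94 − 303.66) / 237 = 0.28 / 237 = 0.001181
K = 0.466 ft/d × 0.3048 = 0.1420 m/d
q = Ki = 0.1420 × 0.001181 = 1.678e-4 m/d
v_s = q/n_e = 1.678e-4/0.39 = 4.303e-4 m/d
   = 4.303e-4 × 365 = 0.157 m/yr

0.157 m/yr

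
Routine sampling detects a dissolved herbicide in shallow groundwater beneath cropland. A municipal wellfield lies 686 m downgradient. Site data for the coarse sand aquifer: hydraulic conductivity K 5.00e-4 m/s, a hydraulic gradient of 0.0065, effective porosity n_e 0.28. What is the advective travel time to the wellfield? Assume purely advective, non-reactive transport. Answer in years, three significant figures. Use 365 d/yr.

1.87 years

K = 5.00e-4 m/s × 86400 s/d = 43.20 m/d
q = Ki = 43.20 × 0.0065 = 0.2808 m/d
v = Ki/n = 43.20·0.0065/0.28 = 1.003 m/d
t = L / v = 686 / 1.003 = 684.0 d
   = 684.0 / 365 = 1.87 yr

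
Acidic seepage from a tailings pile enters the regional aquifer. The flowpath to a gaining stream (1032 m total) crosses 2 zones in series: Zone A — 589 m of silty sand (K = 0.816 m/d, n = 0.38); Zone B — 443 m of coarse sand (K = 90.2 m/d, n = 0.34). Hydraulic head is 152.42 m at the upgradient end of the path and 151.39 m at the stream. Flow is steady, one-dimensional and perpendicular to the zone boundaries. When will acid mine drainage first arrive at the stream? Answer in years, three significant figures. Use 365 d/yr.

724 years

Total head drop ΔH = 152.42 − 151.39 = 1.03 m
Continuity: the same q passes through each zone, so ΔH = q·Σ(L_j/K_j) — the zones act as resistances in series.
Σ(L/K) = 589/0.816 + 443/90.2 = 721.8 + 4.911 = 726.7 d
q = ΔH / Σ(L/K) = 1.03 / 726.7 = 0.001417 m/d (same in every zone)
Zone A: v = q/n = 0.001417/0.38 = 0.003730 m/d → t_A = 589/0.003730 = 157900 d
Zone B: v = q/n = 0.001417/0.34 = 0.004169 m/d → t_B = 443/0.004169 = 106300 d
Total t = 157900 + 106300 = 264200 d
   = 264200 / 365 = 724 yr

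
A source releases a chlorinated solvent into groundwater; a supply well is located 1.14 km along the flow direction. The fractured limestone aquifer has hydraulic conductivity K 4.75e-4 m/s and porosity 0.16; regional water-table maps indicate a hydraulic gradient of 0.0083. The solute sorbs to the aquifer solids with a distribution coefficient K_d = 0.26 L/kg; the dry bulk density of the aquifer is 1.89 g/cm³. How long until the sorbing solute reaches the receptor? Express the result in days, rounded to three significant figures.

2180 days

K = 4.75e-4 m/s × 86400 s/d = 41.04 m/d
q = Ki = 41.04 × 0.0083 = 0.3406 m/d
Seepage velocity v = q / n = 0.3406 / 0.16 = 2.129 m/d
Retardation R = 1 + ρ_b·K_d/n = 1 + 1.89×0.26/0.16 = 4.071
Contaminant velocity v_c = v/R = 2.129/4.071 = 0.5229 m/d
L = 1.14 km = 1140 m
t = L/v_c = 1140/0.5229 = 2180 d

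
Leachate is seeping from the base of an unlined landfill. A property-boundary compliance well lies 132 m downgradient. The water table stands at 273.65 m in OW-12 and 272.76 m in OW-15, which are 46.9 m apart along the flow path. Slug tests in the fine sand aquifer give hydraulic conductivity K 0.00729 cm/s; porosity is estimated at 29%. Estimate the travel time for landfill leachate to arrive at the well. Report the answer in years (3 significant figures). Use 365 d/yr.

0.877 years

Hydraulic gradient i = (273.65 − 272.76) / 46.9 = 0.89 / 46.9 = 0.01898
K = 0.00729 cm/s × 864 = 6.299 m/d
Specific discharge q = 6.299 × 0.01898 = 0.1195 m/d
v = Ki/n = 6.299·0.01898/0.29 = 0.4122 m/d
t = L / v = 132 / 0.4122 = 320.3 d
   = 320.3 / 365 = 0.877 yr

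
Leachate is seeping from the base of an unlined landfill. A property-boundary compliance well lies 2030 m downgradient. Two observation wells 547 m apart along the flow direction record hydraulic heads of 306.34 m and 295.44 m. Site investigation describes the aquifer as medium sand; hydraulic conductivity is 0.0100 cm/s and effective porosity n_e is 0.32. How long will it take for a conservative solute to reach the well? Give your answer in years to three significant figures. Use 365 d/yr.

10.3 years

Hydraulic gradient i = (306.34 − 295.44) / 547 = 10.90 / 547 = 0.01993
K = 0.0100 cm/s × 864 = 8.640 m/d
q = Ki = 8.640 × 0.01993 = 0.1722 m/d
Average linear velocity = 0.1722 / 0.32 = 0.5380 m/d
t = L / v = 2030 / 0.5380 = 3773 d
   = 3773 / 365 = 10.3 yr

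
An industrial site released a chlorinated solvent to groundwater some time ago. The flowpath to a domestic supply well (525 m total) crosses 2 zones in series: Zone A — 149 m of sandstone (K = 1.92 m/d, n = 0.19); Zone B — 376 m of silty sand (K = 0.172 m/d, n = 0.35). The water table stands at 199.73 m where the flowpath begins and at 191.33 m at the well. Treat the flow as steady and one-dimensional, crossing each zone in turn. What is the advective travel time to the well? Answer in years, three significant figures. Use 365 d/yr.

118 years

Total head drop ΔH = 199.73 − 191.33 = 8.40 m
Steady 1-D flow in series ⇒ the Darcy flux q is identical in every zone and the zone head losses add (resistances L/K in series).
Σ(L/K) = 149/1.92 + 376/0.172 = 77.60 + 2186 = 2264 d
q = ΔH / Σ(L/K) = 8.40 / 2264 = 0.003711 m/d (same in every zone)
Zone A: v = q/n = 0.003711/0.19 = 0.01953 m/d → t_A = 149/0.01953 = 7629 d
Zone B: v = q/n = 0.003711/0.35 = 0.01060 m/d → t_B = 376/0.01060 = 35460 d
Total t = 7629 + 35460 = 43090 d
   = 43090 / 365 = 118 yr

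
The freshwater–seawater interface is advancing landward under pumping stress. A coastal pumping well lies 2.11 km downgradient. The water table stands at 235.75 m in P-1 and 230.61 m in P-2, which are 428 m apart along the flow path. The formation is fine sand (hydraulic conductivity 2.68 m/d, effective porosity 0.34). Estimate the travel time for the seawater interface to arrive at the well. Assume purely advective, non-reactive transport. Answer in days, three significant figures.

Hydraulic gradient i = (235.75 − 230.61) / 428 = 5.14 / 428 = 0.01201
q = Ki = 2.68 × 0.01201 = 0.03219 m/d
v_s = q/n_e = 0.03219/0.34 = 0.09466 m/d
L = 2.11 km = 2110 m
t = L / v = 2110 / 0.09466 = 22290 d

22300 days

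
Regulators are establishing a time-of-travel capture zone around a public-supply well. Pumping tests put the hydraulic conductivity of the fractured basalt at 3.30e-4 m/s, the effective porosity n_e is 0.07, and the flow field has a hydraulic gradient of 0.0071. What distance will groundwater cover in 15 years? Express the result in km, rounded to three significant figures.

K = 3.30e-4 m/s × 86400 s/d = 28.51 m/d
Specific discharge q = 28.51 × 0.0071 = 0.2024 m/d
Average linear velocity = 0.2024 / 0.07 = 2.892 m/d
T = 15 yr × 365 = 5475 d
L = v × T = 2.892 × 5475 = 15830 m
   = 15.8 km

15.8 km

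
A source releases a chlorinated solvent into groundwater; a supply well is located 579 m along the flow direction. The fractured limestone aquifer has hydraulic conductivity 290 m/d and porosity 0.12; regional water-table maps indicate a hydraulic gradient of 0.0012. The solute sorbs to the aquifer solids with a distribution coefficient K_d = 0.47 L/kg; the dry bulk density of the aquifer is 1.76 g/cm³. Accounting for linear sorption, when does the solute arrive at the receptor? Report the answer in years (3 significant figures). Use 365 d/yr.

Specific discharge q = 290 × 0.0012 = 0.3480 m/d
v_s = q/n_e = 0.3480/0.12 = 2.900 m/d
Retardation R = 1 + ρ_b·K_d/n = 1 + 1.76×0.47/0.12 = 7.893
Contaminant velocity v_c = v/R = 2.900/7.893 = 0.3674 m/d
t = L/v_c = 579/0.3674 = 1576 d
   = 1576/365 = 4.32 yr

4.32 years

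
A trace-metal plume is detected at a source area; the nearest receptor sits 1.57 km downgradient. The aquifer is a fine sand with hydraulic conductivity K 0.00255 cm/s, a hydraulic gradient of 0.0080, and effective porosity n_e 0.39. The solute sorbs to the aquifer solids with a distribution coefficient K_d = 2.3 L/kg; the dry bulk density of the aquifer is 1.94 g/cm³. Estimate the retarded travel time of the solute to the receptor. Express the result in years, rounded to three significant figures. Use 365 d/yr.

K = 0.00255 cm/s × 864 = 2.203 m/d
q = Ki = 2.203 × 0.0080 = 0.01763 m/d
v = Ki/n = 2.203·0.0080/0.39 = 0.04519 m/d
Retardation R = 1 + ρ_b·K_d/n = 1 + 1.94×2.3/0.39 = 12.44
Contaminant velocity v_c = v/R = 0.04519/12.44 = 0.003633 m/d
L = 1.57 km = 1570 m
t = L/v_c = 1570/0.003633 = 432200 d
   = 432200/365 = 1180 yr

1180 years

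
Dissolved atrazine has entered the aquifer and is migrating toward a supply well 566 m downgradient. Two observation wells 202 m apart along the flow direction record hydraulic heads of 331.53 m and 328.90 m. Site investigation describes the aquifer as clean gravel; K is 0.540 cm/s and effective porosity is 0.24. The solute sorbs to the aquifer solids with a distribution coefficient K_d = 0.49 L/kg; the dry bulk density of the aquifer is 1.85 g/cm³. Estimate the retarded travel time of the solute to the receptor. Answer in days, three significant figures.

107 days

Hydraulic gradient i = (331.53 − 328.90) / 202 = 2.63 / 202 = 0.01302
K = 0.540 cm/s × 864 = 466.6 m/d
Specific discharge q = 466.6 × 0.01302 = 6.075 m/d
v = Ki/n = 466.6·0.01302/0.24 = 25.31 m/d
Retardation R = 1 + ρ_b·K_d/n = 1 + 1.85×0.49/0.24 = 4.777
Contaminant velocity v_c = v/R = 25.31/4.777 = 5.298 m/d
t = L/v_c = 566/5.298 = 106.8 d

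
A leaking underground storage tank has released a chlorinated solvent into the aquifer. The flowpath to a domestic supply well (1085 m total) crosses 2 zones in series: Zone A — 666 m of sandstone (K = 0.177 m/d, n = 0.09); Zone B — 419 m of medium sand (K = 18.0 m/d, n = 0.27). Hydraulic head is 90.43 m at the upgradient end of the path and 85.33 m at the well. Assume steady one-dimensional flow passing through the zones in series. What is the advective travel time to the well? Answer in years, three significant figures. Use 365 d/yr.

352 years

Total head drop ΔH = 90.43 − 85.33 = 5.10 m
Steady 1-D flow in series ⇒ the Darcy flux q is identical in every zone and the zone head losses add (resistances L/K in series).
Σ(L/K) = 666/0.177 + 419/18.0 = 3763 + 23.28 = 3786 d
q = ΔH / Σ(L/K) = 5.10 / 3786 = 0.001347 m/d (same in every zone)
Zone A: v = q/n = 0.001347/0.09 = 0.01497 m/d → t_A = 666/0.01497 = 44500 d
Zone B: v = q/n = 0.001347/0.27 = 0.004989 m/d → t_B = 419/0.004989 = 83980 d
Total t = 44500 + 83980 = 128500 d
   = 128500 / 365 = 352 yr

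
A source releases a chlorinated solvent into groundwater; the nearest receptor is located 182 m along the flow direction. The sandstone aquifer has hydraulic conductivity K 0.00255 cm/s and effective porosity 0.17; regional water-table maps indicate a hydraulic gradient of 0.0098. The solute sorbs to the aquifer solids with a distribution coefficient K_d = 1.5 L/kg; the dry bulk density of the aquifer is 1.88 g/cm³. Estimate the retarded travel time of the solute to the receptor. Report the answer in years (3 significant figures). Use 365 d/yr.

69.1 years

K = 0.00255 cm/s × 864 = 2.203 m/d
Specific discharge q = 2.203 × 0.0098 = 0.02159 m/d
v = Ki/n = 2.203·0.0098/0.17 = 0.1270 m/d
Retardation R = 1 + ρ_b·K_d/n = 1 + 1.88×1.5/0.17 = 17.59
Contaminant velocity v_c = v/R = 0.1270/17.59 = 0.007221 m/d
t = L/v_c = 182/0.007221 = 25200 d
   = 25200/365 = 69.1 yr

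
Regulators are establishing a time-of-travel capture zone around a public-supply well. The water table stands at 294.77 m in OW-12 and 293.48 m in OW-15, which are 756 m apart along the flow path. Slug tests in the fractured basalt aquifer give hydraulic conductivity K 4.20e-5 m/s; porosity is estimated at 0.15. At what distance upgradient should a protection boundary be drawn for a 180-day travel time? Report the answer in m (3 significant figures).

7.43 m

Hydraulic gradient i = (294.77 − 293.48) / 756 = 1.29 / 756 = 0.001706
K = 4.20e-5 m/s × 86400 s/d = 3.629 m/d
Darcy flux q = K·i = 3.629 × 0.001706 = 0.006192 m/d
Seepage velocity v = q / n = 0.006192 / 0.15 = 0.04128 m/d
L = v × T = 0.04128 × 180 = 7.430 m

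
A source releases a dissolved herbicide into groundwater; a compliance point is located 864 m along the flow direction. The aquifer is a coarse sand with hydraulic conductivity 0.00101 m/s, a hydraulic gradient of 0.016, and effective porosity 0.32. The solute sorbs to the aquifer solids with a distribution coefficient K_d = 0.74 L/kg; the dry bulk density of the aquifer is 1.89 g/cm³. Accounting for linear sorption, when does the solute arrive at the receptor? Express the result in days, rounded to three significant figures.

K = 0.00101 m/s × 86400 s/d = 87.26 m/d
Specific discharge q = 87.26 × 0.016 = 1.396 m/d
Seepage velocity v = q / n = 1.396 / 0.32 = 4.363 m/d
Retardation R = 1 + ρ_b·K_d/n = 1 + 1.89×0.74/0.32 = 5.371
Contaminant velocity v_c = v/R = 4.363/5.371 = 0.8124 m/d
t = L/v_c = 864/0.8124 = 1063 d

1060 days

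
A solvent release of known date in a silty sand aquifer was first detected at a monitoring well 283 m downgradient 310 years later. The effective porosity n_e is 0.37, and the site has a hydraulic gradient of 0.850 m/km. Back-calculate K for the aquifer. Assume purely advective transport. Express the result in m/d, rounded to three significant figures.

t = 310 years = 113200 d
v = L / t = 283 / 113200 = 0.002501 m/d
K = v · n / i = 0.002501 × 0.37 / 8.5e-4 = 1.09 m/d

1.09 m/d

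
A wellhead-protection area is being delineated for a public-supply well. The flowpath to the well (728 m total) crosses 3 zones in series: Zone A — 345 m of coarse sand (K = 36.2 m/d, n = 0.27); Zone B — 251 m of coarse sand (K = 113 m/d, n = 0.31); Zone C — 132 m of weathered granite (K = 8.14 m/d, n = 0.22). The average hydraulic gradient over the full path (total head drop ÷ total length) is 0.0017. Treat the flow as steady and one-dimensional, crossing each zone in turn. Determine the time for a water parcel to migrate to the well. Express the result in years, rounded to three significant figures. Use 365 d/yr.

12.4 years

For zones in series the flux q is common to all zones; the equivalent conductivity is the harmonic (thickness-weighted) mean, K_eq = L_total / Σ(L_j/K_j).
Σ(L/K) = 345/36.2 + 251/113 + 132/8.14 = 9.530 + 2.221 + 16.22 = 27.97 d
K_eq = L_total / Σ(L/K) = 728 / 27.97 = 26.03 m/d
q = K_eq · i = 26.03 × 0.0017 = 0.04425 m/d (same in every zone)
Zone A: v = q/n = 0.04425/0.27 = 0.1639 m/d → t_A = 345/0.1639 = 2105 d
Zone B: v = q/n = 0.04425/0.31 = 0.1427 m/d → t_B = 251/0.1427 = 1758 d
Zone C: v = q/n = 0.04425/0.22 = 0.2011 m/d → t_C = 132/0.2011 = 656.3 d
Total t = 2105 + 1758 + 656.3 = 4520 d
   = 4520 / 365 = 12.4 yr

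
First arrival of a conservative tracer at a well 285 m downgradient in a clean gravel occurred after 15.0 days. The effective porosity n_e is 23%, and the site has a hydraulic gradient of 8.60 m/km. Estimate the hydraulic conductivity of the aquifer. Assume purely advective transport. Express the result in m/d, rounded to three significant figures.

508 m/d

v = L / t = 285 / 15.0 = 19.00 m/d
K = v · n / i = 19.00 × 0.23 / 0.0086 = 508 m/d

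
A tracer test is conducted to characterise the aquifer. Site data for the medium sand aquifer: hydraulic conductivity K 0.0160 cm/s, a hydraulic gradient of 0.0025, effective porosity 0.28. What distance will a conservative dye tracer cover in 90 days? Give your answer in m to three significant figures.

K = 0.0160 cm/s × 864 = 13.82 m/d
q = Ki = 13.82 × 0.0025 = 0.03456 m/d
Seepage velocity v = q / n = 0.03456 / 0.28 = 0.1234 m/d
L = v × T = 0.1234 × 90 = 11.11 m

11.1 m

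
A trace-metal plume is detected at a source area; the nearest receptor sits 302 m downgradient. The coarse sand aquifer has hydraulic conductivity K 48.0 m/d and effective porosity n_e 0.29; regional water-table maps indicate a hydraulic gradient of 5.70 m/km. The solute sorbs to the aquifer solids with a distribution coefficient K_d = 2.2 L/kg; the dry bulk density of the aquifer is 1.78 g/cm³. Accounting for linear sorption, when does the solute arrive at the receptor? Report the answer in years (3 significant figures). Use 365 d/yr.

12.7 years

Darcy flux q = K·i = 48.0 × 0.0057 = 0.2736 m/d
v = Ki/n = 48.0·0.0057/0.29 = 0.9434 m/d
Retardation R = 1 + ρ_b·K_d/n = 1 + 1.78×2.2/0.29 = 14.50
Contaminant velocity v_c = v/R = 0.9434/14.50 = 0.06505 m/d
t = L/v_c = 302/0.06505 = 4643 d
   = 4643/365 = 12.7 yr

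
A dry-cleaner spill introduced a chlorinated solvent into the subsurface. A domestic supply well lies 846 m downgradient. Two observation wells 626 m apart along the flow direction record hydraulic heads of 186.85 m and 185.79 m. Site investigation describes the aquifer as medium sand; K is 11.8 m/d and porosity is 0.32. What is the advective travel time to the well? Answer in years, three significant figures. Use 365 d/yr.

Hydraulic gradient i = (186.85 − 185.79) / 626 = 1.06 / 626 = 0.001693
Specific discharge q = 11.8 × 0.001693 = 0.01998 m/d
Seepage velocity v = q / n = 0.01998 / 0.32 = 0.06244 m/d
t = L / v = 846 / 0.06244 = 13550 d
   = 13550 / 365 = 37.1 yr

37.1 years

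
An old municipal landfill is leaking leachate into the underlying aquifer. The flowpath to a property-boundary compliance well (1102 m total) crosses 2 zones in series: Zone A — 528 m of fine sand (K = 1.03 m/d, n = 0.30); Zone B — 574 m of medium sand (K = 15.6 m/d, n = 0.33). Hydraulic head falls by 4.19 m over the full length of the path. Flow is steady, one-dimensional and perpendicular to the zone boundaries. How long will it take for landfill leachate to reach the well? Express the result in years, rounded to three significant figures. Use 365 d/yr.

125 years

Continuity: the same q passes through each zone, so ΔH = q·Σ(L_j/K_j) — the zones act as resistances in series.
Σ(L/K) = 528/1.03 + 574/15.6 = 512.6 + 36.79 = 549.4 d
q = ΔH / Σ(L/K) = 4.19 / 549.4 = 0.007626 m/d (same in every zone)
Zone A: v = q/n = 0.007626/0.30 = 0.02542 m/d → t_A = 528/0.02542 = 20770 d
Zone B: v = q/n = 0.007626/0.33 = 0.02311 m/d → t_B = 574/0.02311 = 24840 d
Total t = 20770 + 24840 = 45610 d
   = 45610 / 365 = 125 yr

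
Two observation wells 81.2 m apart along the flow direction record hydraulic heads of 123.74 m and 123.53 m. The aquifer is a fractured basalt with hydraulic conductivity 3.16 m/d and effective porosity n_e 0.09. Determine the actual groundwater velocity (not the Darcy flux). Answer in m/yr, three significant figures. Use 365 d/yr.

33.1 m/yr

Hydraulic gradient i = (123.74 − 123.53) / 81.2 = 0.21 / 81.2 = 0.002586
Specific discharge q = 3.16 × 0.002586 = 0.008172 m/d
Average linear velocity = 0.008172 / 0.09 = 0.09080 m/d
   = 0.09080 × 365 = 33.1 m/yr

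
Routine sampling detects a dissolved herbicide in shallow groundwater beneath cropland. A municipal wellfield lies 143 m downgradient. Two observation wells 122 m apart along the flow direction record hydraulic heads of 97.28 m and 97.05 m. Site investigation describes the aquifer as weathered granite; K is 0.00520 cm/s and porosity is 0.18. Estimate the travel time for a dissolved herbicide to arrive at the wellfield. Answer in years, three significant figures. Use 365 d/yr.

8.33 years

Hydraulic gradient i = (97.28 − 97.05) / 122 = 0.23 / 122 = 0.001885
K = 0.00520 cm/s × 864 = 4.493 m/d
Darcy flux q = K·i = 4.493 × 0.001885 = 0.008470 m/d
v_s = q/n_e = 0.008470/0.18 = 0.04706 m/d
t = L / v = 143 / 0.04706 = 3039 d
   = 3039 / 365 = 8.33 yr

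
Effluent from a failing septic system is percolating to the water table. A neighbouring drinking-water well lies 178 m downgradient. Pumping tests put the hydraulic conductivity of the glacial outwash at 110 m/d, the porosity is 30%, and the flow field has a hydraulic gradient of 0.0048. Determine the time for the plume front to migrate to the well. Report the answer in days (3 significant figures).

Darcy flux q = K·i = 110 × 0.0048 = 0.5280 m/d
v_s = q/n_e = 0.5280/0.30 = 1.760 m/d
t = L / v = 178 / 1.760 = 101.1 d

101 days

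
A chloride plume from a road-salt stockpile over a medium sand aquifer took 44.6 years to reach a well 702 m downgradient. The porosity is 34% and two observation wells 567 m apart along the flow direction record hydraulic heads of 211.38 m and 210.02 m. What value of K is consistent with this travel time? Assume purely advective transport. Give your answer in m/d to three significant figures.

Hydraulic gradient i = (211.38 − 210.02) / 567 = 1.36 / 567 = 0.002399
t = 44.6 years = 16280 d
v = L / t = 702 / 16280 = 0.04312 m/d
K = v · n / i = 0.04312 × 0.34 / 0.002399 = 6.11 m/d

6.11 m/d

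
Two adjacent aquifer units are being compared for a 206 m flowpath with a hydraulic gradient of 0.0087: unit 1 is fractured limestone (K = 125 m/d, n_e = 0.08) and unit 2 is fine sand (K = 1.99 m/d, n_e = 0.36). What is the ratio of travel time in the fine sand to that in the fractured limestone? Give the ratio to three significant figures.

283

Unit 1 (fractured limestone): v = 125×0.0087/0.08 = 13.59 m/d, t = 206/13.59 = 15.15 d
Unit 2 (fine sand): v = 1.99×0.0087/0.36 = 0.04809 m/d, t = 206/0.04809 = 4283 d
t(fine sand) / t(fractured limestone) = 4283/15.15 = 283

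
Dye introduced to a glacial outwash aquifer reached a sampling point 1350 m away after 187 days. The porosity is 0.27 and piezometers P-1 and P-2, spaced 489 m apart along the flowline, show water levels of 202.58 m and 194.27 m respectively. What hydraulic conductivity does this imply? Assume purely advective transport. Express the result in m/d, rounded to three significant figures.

115 m/d

Hydraulic gradient i = (202.58 − 194.27) / 489 = 8.31 / 489 = 0.01699
v = L / t = 1350 / 187 = 7.219 m/d
K = v · n / i = 7.219 × 0.27 / 0.01699 = 115 m/d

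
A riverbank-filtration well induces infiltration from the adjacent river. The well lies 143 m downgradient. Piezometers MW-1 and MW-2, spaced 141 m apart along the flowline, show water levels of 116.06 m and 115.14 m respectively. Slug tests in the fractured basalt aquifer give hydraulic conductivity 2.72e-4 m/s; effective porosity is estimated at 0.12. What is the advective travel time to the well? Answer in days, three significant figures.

112 days

Hydraulic gradient i = (116.06 − 115.14) / 141 = 0.92 / 141 = 0.006525
K = 2.72e-4 m/s × 86400 s/d = 23.50 m/d
q = Ki = 23.50 × 0.006525 = 0.1533 m/d
v_s = q/n_e = 0.1533/0.12 = 1.278 m/d
t = L / v = 143 / 1.278 = 111.9 d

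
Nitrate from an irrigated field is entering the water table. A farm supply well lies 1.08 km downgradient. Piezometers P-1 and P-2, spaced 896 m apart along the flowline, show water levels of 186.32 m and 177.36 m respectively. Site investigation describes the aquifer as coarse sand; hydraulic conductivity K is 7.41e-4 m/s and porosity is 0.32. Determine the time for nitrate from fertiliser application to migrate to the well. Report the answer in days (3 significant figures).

Hydraulic gradient i = (186.32 − 177.36) / 896 = 8.96 / 896 = 0.01000
K = 7.41e-4 m/s × 86400 s/d = 64.02 m/d
q = Ki = 64.02 × 0.01000 = 0.6402 m/d
Seepage velocity v = q / n = 0.6402 / 0.32 = 2.001 m/d
L = 1.08 km = 1080 m
t = L / v = 1080 / 2.001 = 539.8 d

540 days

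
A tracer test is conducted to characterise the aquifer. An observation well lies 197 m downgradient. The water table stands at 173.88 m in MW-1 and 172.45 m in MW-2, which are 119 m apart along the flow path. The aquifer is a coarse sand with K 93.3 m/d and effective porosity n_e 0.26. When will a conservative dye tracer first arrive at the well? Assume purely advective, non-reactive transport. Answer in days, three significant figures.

45.7 days

Hydraulic gradient i = (173.88 − 172.45) / 119 = 1.43 / 119 = 0.01202
Specific discharge q = 93.3 × 0.01202 = 1.121 m/d
v_s = q/n_e = 1.121/0.26 = 4.312 m/d
t = L / v = 197 / 4.312 = 45.68 d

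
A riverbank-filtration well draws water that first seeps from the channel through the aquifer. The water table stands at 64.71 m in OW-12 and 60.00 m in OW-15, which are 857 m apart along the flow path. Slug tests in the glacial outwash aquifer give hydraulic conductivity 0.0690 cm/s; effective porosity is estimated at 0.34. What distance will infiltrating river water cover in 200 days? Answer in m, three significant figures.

Hydraulic gradient i = (64.71 − 60.00) / 857 = 4.71 / 857 = 0.005496
K = 0.0690 cm/s × 864 = 59.62 m/d
q = Ki = 59.62 × 0.005496 = 0.3276 m/d
v_s = q/n_e = 0.3276/0.34 = 0.9637 m/d
L = v × T = 0.9637 × 200 = 192.7 m

193 m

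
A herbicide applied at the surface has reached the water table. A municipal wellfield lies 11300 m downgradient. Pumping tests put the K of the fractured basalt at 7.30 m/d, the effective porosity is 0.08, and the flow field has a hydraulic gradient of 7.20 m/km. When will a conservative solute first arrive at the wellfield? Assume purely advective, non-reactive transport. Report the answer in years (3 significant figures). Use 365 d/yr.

q = Ki = 7.30 × 0.0072 = 0.05256 m/d
Average linear velocity = 0.05256 / 0.08 = 0.6570 m/d
t = L / v = 11300 / 0.6570 = 17200 d
   = 17200 / 365 = 47.1 yr

47.1 years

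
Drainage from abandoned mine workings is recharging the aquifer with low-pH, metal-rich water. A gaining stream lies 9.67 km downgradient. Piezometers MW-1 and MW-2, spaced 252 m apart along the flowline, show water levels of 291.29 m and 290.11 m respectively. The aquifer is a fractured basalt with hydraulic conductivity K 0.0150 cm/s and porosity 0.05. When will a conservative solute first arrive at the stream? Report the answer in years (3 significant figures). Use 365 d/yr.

Hydraulic gradient i = (291.29 − 290.11) / 252 = 1.18 / 252 = 0.004683
K = 0.0150 cm/s × 864 = 12.96 m/d
Specific discharge q = 12.96 × 0.004683 = 0.06069 m/d
Seepage velocity v = q / n = 0.06069 / 0.05 = 1.214 m/d
L = 9.67 km = 9670 m
t = L / v = 9670 / 1.214 = 7967 d
   = 7967 / 365 = 21.8 yr

21.8 years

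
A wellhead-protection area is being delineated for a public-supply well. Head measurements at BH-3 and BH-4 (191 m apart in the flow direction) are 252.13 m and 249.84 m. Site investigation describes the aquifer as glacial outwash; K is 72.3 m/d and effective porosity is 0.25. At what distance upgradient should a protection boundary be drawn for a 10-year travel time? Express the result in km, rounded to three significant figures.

12.7 km

Hydraulic gradient i = (252.13 − 249.84) / 191 = 2.29 / 191 = 0.01199
Darcy flux q = K·i = 72.3 × 0.01199 = 0.8668 m/d
Average linear velocity = 0.8668 / 0.25 = 3.467 m/d
T = 10 yr × 365 = 3650 d
L = v × T = 3.467 × 3650 = 12660 m
   = 12.7 km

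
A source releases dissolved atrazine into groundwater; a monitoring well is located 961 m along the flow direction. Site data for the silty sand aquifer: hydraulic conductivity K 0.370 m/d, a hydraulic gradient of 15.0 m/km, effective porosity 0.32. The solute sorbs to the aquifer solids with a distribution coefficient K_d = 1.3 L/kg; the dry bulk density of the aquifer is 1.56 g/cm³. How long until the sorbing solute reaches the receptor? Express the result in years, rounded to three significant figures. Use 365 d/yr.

1110 years

Specific discharge q = 0.370 × 0.015 = 0.005550 m/d
v = Ki/n = 0.370·0.015/0.32 = 0.01734 m/d
Retardation R = 1 + ρ_b·K_d/n = 1 + 1.56×1.3/0.32 = 7.338
Contaminant velocity v_c = v/R = 0.01734/7.338 = 0.002364 m/d
t = L/v_c = 961/0.002364 = 406600 d
   = 406600/365 = 1110 yr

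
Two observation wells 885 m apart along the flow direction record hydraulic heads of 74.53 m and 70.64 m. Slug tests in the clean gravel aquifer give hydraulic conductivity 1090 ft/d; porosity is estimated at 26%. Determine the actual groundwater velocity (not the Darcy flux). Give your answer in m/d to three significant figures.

5.62 m/d

Hydraulic gradient i = (74.53 − 70.64) / 885 = 3.89 / 885 = 0.004395
K = 1090 ft/d × 0.3048 = 332.2 m/d
q = Ki = 332.2 × 0.004395 = 1.460 m/d
v = Ki/n = 332.2·0.004395/0.26 = 5.617 m/d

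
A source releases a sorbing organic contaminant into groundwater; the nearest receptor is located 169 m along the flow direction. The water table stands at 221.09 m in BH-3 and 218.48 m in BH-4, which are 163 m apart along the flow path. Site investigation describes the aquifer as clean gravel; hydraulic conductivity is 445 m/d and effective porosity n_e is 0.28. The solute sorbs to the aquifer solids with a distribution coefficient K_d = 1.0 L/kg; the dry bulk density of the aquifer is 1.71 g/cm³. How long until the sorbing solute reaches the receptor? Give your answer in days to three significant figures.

47.2 days

Hydraulic gradient i = (221.09 − 218.48) / 163 = 2.61 / 163 = 0.01601
q = Ki = 445 × 0.01601 = 7.125 m/d
v_s = q/n_e = 7.125/0.28 = 25.45 m/d
Retardation R = 1 + ρ_b·K_d/n = 1 + 1.71×1.0/0.28 = 7.107
Contaminant velocity v_c = v/R = 25.45/7.107 = 3.581 m/d
t = L/v_c = 169/3.581 = 47.20 d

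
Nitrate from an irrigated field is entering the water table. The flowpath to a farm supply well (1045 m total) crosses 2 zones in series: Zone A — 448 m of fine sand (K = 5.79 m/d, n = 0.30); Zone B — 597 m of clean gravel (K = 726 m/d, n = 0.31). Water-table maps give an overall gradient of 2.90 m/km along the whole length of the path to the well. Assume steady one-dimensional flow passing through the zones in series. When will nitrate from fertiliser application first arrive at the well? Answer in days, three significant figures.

8240 days

For zones in series the flux q is common to all zones; the equivalent conductivity is the harmonic (thickness-weighted) mean, K_eq = L_total / Σ(L_j/K_j).
Σ(L/K) = 448/5.79 + 597/726 = 77.37 + 0.8223 = 78.20 d
K_eq = L_total / Σ(L/K) = 1045 / 78.20 = 13.36 m/d
q = K_eq · i = 13.36 × 0.0029 = 0.03875 m/d (same in every zone)
Zone A: v = q/n = 0.03875/0.30 = 0.1292 m/d → t_A = 448/0.1292 = 3468 d
Zone B: v = q/n = 0.03875/0.31 = 0.1250 m/d → t_B = 597/0.1250 = 4775 d
Total t = 3468 + 4775 = 8243 d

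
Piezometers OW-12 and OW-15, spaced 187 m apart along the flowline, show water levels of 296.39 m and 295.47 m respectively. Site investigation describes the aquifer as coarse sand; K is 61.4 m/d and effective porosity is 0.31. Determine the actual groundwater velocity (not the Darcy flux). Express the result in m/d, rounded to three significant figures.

0.974 m/d

Hydraulic gradient i = (296.39 − 295.47) / 187 = 0.92 / 187 = 0.004920
Darcy flux q = K·i = 61.4 × 0.004920 = 0.3021 m/d
v_s = q/n_e = 0.3021/0.31 = 0.9744 m/d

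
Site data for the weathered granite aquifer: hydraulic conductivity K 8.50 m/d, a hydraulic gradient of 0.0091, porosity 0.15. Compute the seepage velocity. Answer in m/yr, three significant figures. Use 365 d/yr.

q = Ki = 8.50 × 0.0091 = 0.07735 m/d
Seepage velocity v = q / n = 0.07735 / 0.15 = 0.5157 m/d
   = 0.5157 × 365 = 188 m/yr

188 m/yr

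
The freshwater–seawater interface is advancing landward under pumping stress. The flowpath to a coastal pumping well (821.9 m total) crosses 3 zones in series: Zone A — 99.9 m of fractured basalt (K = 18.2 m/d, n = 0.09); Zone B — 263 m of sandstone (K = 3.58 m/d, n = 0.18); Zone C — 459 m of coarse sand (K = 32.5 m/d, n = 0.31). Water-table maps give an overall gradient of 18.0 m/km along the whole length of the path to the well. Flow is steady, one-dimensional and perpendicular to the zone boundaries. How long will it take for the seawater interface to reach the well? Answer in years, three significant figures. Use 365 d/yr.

For zones in series the flux q is common to all zones; the equivalent conductivity is the harmonic (thickness-weighted) mean, K_eq = L_total / Σ(L_j/K_j).
Σ(L/K) = 99.9/18.2 + 263/3.58 + 459/32.5 = 5.489 + 73.46 + 14.12 = 93.08 d
K_eq = L_total / Σ(L/K) = 821.9 / 93.08 = 8.830 m/d
q = K_eq · i = 8.830 × 0.018 = 0.1589 m/d (same in every zone)
Zone A: v = q/n = 0.1589/0.09 = 1.766 m/d → t_A = 99.9/1.766 = 56.57 d
Zone B: v = q/n = 0.1589/0.18 = 0.8830 m/d → t_B = 263/0.8830 = 297.8 d
Zone C: v = q/n = 0.1589/0.31 = 0.5127 m/d → t_C = 459/0.5127 = 895.2 d
Total t = 56.57 + 297.8 + 895.2 = 1250 d
   = 1250 / 365 = 3.42 yr

3.42 years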